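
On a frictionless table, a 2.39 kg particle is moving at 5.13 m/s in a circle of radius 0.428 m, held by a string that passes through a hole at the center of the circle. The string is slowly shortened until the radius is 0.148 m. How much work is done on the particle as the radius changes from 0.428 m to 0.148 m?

W ≈ 232 J

Central (radial) force ⇒ zero torque about the center ⇒ m v r is constant.
v₂ = v₁ r₁ / r₂ = (5.13)(0.428) / (0.148) = 14.84 m/s.
W = ΔKE = ½m(v₂² − v₁²) = 231.6 J.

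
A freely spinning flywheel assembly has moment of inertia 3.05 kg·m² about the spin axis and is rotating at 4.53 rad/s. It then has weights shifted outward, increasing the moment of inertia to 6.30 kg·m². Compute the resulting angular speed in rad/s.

With no external torque about the axis, L is conserved: I₁ω₁ = I₂ω₂.
ω₂ = I₁ω₁ / I₂ = (3.050)(4.53 rad/s) / (6.300) = 2.193 rad/s.

ω₂ ≈ 2.19 rad/s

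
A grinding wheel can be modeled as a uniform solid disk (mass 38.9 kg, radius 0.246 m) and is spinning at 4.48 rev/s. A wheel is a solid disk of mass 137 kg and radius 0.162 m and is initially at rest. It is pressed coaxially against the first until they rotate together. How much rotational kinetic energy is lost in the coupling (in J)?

No external torque acts about the common axis, so total angular momentum is conserved.
Moments of inertia: I_A = ½(38.9)(0.246)² = 1.177 kg·m²; I_B = ½(137)(0.162)² = 1.798 kg·m².
Taking A's sense as positive: L = (1.177)(4.48) = 5.273 kg·m²·rev/s.
Combined I = 1.177 + 1.798 = 2.975 kg·m².
ω_f = L / I = 5.273 / 2.975 = 1.773 rev/s.
KE_i = ½ΣIω² = 466.3 J; KE_f = ½(2.975)(11.14)² = 184.5 J.

ΔKE lost ≈ 282 J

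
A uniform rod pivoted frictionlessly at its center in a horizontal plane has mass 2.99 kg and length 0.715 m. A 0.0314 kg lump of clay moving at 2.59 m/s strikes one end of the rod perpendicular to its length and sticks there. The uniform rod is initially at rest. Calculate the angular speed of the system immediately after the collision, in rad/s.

The axle reaction passes through the pivot and exerts no torque about it; angular momentum about the pivot is conserved through the impact.
I_p = (1/12)(2.99)(0.715)² = 0.1274 kg·m². Taking the sense of the lump of clay's angular momentum as positive, L_{lump} = m v R = (0.0314)(2.59)(0.715/2) = 0.02907 kg·m²/s.
L_i = 0 + 0.02907 = 0.02907 kg·m²/s.
After sticking, I_f = I_p + m R² = 0.1274 + (0.0314)(0.715/2)² = 0.1314 kg·m².
ω_f = L_i / I_f = 0.02907 / 0.1314 = 0.2213 rad/s.

|ω_f| ≈ 0.221 rad/s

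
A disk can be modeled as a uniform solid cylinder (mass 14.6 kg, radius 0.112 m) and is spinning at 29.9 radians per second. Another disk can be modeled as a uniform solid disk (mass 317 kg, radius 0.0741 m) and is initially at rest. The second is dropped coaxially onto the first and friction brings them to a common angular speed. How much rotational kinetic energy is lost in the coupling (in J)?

No external torque acts about the common axis, so total angular momentum is conserved.
Moments of inertia: I_A = ½(14.6)(0.112)² = 0.09157 kg·m²; I_B = ½(317)(0.0741)² = 0.8703 kg·m².
Taking A's sense as positive: L = (0.09157)(29.9) = 2.738 kg·m²·rad/s.
Combined I = 0.09157 + 0.8703 = 0.9619 kg·m².
ω_f = L / I = 2.738 / 0.9619 = 2.847 rad/s.
KE_i = ½ΣIω² = 40.93 J; KE_f = ½(0.9619)(2.847)² = 3.897 J.

ΔKE lost ≈ 37.0 J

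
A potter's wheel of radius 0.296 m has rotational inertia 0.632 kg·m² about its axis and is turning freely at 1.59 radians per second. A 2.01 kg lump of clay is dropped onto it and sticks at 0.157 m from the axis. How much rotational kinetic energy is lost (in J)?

The added mass arrives with no angular momentum about the axis, and any external torque about the axis is negligible, so the system's angular momentum is conserved.
Added inertia Σmr² = (2.01)(0.157)² = 0.04954 kg·m²; I_f = 0.6320 + 0.04954 = 0.6815 kg·m².
ω_f = I_p ω_i / I_f = (0.6320)(1.59) / 0.6815 = 1.474 rad/s.
KE_i = ½(0.6320)(1.590 rad/s)² = 0.7989 J; KE_f = ½(0.6815)(1.474)² = 0.7408 J.

energy lost ≈ 0.0581 J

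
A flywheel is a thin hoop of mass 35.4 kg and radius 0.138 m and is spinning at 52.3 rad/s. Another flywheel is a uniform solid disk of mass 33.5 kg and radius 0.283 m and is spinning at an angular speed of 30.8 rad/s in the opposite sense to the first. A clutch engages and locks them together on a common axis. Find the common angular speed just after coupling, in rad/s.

|ω_f| ≈ 3.01 rad/s

The coupling torques are internal; angular momentum about the shared axis is conserved.
Moments of inertia: I_A = (35.4)(0.138)² = 0.6742 kg·m²; I_B = ½(33.5)(0.283)² = 1.341 kg·m².
Taking A's sense as positive: L = (0.6742)(52.3) − (1.341)(30.8) = -6.059 kg·m²·rad/s.
Combined I = 0.6742 + 1.341 = 2.016 kg·m².
ω_f = L / I = -6.059 / 2.016 = -3.006 rad/s.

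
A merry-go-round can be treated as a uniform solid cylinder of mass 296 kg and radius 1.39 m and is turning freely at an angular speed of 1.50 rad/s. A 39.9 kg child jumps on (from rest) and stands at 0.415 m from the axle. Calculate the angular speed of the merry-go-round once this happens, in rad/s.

ω_f ≈ 1.46 rad/s

No external torque acts about the axle; L_before = L_after.
I_p = ½(296)(1.39)² = 286.0 kg·m².
Added inertia Σmr² = (39.9)(0.415)² = 6.872 kg·m²; I_f = 286.0 + 6.872 = 292.8 kg·m².
ω_f = I_p ω_i / I_f = (286.0)(1.50) / 292.8 = 1.465 rad/s.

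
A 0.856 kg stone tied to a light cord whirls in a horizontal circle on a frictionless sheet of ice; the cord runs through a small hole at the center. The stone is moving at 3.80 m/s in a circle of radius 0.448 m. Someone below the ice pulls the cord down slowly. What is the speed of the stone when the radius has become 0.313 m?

v₂ ≈ 5.44 m/s

Central (radial) force ⇒ zero torque about the center ⇒ m v r is constant.
v₂ = v₁ r₁ / r₂ = (3.80)(0.448) / (0.313) = 5.439 m/s.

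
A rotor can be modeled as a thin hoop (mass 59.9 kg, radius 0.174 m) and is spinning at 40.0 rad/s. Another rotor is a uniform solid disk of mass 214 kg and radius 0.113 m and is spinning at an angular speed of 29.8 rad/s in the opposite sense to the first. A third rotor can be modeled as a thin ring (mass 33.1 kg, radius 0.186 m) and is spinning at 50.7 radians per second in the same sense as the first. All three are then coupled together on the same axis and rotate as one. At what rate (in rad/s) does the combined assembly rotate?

|ω_f| ≈ 20.8 rad/s

No external torque acts about the common axis, so total angular momentum is conserved.
Moments of inertia: I_A = (59.9)(0.174)² = 1.814 kg·m²; I_B = ½(214)(0.113)² = 1.366 kg·m²; I_C = (33.1)(0.186)² = 1.145 kg·m².
Taking A's sense as positive: L = (1.814)(40.0) − (1.366)(29.8) + (1.145)(50.7) = 89.88 kg·m²·rad/s.
Combined I = 1.814 + 1.366 + 1.145 = 4.325 kg·m².
ω_f = L / I = 89.88 / 4.325 = 20.78 rad/s.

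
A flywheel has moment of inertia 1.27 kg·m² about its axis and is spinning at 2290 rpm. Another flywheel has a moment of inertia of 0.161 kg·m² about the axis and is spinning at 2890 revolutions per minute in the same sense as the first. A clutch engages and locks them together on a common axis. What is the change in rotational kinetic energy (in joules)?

ΔKE ≈ -282 J

No external torque acts about the common axis, so total angular momentum is conserved.
Taking A's sense as positive: L = (1.270)(2290) + (0.1610)(2890) = 3374 kg·m²·rpm.
Combined I = 1.270 + 0.1610 = 1.431 kg·m².
ω_f = L / I = 3374 / 1.431 = 2358 rpm.
KE_i = ½ΣIω² = 43890 J; KE_f = ½(1.431)(246.9)² = 43610 J.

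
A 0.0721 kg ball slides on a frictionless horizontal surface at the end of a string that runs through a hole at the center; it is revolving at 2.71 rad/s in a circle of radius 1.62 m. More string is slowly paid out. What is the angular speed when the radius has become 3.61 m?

The constraining force is radial, so m r² ω about the center is conserved.
ω₂ = ω₁ (r₁/r₂)² = (2.71)(1.62/3.61)² = 0.5457 rad/s.

ω₂ ≈ 0.546 rad/s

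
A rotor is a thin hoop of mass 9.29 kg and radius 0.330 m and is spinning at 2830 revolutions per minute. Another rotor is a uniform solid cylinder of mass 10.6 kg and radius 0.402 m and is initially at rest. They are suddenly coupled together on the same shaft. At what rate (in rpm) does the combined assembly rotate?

The coupling torques are internal; angular momentum about the shared axis is conserved.
Moments of inertia: I_A = (9.29)(0.330)² = 1.012 kg·m²; I_B = ½(10.6)(0.402)² = 0.8565 kg·m².
Taking A's sense as positive: L = (1.012)(2830) = 2863 kg·m²·rpm.
Combined I = 1.012 + 0.8565 = 1.868 kg·m².
ω_f = L / I = 2863 / 1.868 = 1533 rpm.

|ω_f| ≈ 1530 rpm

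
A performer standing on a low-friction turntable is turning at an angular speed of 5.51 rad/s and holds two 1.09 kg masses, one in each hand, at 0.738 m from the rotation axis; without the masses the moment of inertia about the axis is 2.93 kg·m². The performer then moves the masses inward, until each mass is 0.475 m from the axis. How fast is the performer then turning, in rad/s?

With no external torque about the axis, L is conserved: I₁ω₁ = I₂ω₂.
I₁ = 2.93 + 2(1.09)(0.738)² = 4.117 kg·m²; I₂ = 2.93 + 2(1.09)(0.475)² = 3.422 kg·m².
ω₂ = I₁ω₁ / I₂ = (4.117)(5.51 rad/s) / (3.422) = 6.630 rad/s.

ω₂ ≈ 6.63 rad/s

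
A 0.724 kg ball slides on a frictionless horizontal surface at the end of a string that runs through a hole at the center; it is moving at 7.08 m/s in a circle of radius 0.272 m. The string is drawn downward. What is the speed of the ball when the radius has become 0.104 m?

The only horizontal force on the mass is along the cord (radial), so it exerts no torque about the hole and angular momentum m v r is conserved.
v₂ = v₁ r₁ / r₂ = (7.08)(0.272) / (0.104) = 18.52 m/s.

v₂ ≈ 18.5 m/s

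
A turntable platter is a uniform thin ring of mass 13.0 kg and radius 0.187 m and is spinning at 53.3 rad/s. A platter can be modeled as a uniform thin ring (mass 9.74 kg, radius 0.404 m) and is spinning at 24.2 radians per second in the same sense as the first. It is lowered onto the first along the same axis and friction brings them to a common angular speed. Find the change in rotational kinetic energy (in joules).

The coupling torques are internal; angular momentum about the shared axis is conserved.
Moments of inertia: I_A = (13.0)(0.187)² = 0.4546 kg·m²; I_B = (9.74)(0.404)² = 1.590 kg·m².
Taking A's sense as positive: L = (0.4546)(53.3) + (1.590)(24.2) = 62.70 kg·m²·rad/s.
Combined I = 0.4546 + 1.590 = 2.044 kg·m².
ω_f = L / I = 62.70 / 2.044 = 30.67 rad/s.
KE_i = ½ΣIω² = 1111 J; KE_f = ½(2.044)(30.67)² = 961.6 J.

ΔKE ≈ -150 J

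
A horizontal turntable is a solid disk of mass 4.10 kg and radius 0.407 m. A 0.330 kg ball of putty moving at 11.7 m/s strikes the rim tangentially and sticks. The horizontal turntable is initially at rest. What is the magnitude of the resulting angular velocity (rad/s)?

About the axle the impulsive forces during the collision are internal, so angular momentum about that axis is conserved.
I_p = ½(4.10)(0.407)² = 0.3396 kg·m². Taking the sense of the ball of putty's angular momentum as positive, L_{ball} = m v R = (0.330)(11.7)(0.407) = 1.571 kg·m²/s.
L_i = 0 + 1.571 = 1.571 kg·m²/s.
After sticking, I_f = I_p + m R² = 0.3396 + (0.330)(0.407)² = 0.3942 kg·m².
ω_f = L_i / I_f = 1.571 / 0.3942 = 3.986 rad/s.

|ω_f| ≈ 3.99 rad/s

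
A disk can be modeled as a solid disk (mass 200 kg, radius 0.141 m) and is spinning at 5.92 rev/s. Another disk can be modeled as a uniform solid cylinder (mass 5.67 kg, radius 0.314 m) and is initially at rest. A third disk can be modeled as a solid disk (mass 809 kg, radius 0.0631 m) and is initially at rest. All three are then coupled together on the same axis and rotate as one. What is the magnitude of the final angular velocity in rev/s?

The coupling torques are internal; angular momentum about the shared axis is conserved.
Moments of inertia: I_A = ½(200)(0.141)² = 1.988 kg·m²; I_B = ½(5.67)(0.314)² = 0.2795 kg·m²; I_C = ½(809)(0.0631)² = 1.611 kg·m².
Taking A's sense as positive: L = (1.988)(5.92) = 11.77 kg·m²·rev/s.
Combined I = 1.988 + 0.2795 + 1.611 = 3.878 kg·m².
ω_f = L / I = 11.77 / 3.878 = 3.035 rev/s.

|ω_f| ≈ 3.03 rev/s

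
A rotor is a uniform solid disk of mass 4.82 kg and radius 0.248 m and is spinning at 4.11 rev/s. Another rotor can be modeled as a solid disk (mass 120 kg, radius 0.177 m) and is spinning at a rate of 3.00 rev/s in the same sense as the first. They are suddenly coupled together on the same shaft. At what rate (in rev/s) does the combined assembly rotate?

|ω_f| ≈ 3.08 rev/s

The coupling torques are internal; angular momentum about the shared axis is conserved.
Moments of inertia: I_A = ½(4.82)(0.248)² = 0.1482 kg·m²; I_B = ½(120)(0.177)² = 1.880 kg·m².
Taking A's sense as positive: L = (0.1482)(4.11) + (1.880)(3.00) = 6.248 kg·m²·rev/s.
Combined I = 0.1482 + 1.880 = 2.028 kg·m².
ω_f = L / I = 6.248 / 2.028 = 3.081 rev/s.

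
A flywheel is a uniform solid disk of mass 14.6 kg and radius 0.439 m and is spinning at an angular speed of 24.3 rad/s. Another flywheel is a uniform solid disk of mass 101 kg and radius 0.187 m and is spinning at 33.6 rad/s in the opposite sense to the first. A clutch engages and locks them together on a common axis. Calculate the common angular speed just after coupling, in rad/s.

|ω_f| ≈ 7.93 rad/s

No external torque acts about the common axis, so total angular momentum is conserved.
Moments of inertia: I_A = ½(14.6)(0.439)² = 1.407 kg·m²; I_B = ½(101)(0.187)² = 1.766 kg·m².
Taking A's sense as positive: L = (1.407)(24.3) − (1.766)(33.6) = -25.15 kg·m²·rad/s.
Combined I = 1.407 + 1.766 = 3.173 kg·m².
ω_f = L / I = -25.15 / 3.173 = -7.926 rad/s.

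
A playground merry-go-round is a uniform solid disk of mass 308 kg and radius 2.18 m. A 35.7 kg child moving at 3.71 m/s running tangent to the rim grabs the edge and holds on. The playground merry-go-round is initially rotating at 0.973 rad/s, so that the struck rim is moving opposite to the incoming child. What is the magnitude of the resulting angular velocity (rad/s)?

The axle reaction passes through the axle and exerts no torque about it; angular momentum about the axle is conserved through the impact.
I_p = ½(308)(2.18)² = 731.9 kg·m². Taking the sense of the child's angular momentum as positive, L_{child} = m v R = (35.7)(3.71)(2.18) = 288.7 kg·m²/s.
L_i = −I_p ω_p + m v R = −(731.9)(0.973) + 288.7 = -423.4 kg·m²/s.
After sticking, I_f = I_p + m R² = 731.9 + (35.7)(2.18)² = 901.5 kg·m².
ω_f = L_i / I_f = -423.4 / 901.5 = -0.4696 rad/s.

|ω_f| ≈ 0.470 rad/s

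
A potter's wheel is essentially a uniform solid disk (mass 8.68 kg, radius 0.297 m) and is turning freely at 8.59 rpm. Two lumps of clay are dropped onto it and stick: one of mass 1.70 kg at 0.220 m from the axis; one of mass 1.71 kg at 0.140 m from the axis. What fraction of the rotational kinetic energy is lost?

fraction ≈ 0.232

The added mass arrives with no angular momentum about the axis, and any external torque about the axis is negligible, so the system's angular momentum is conserved.
I_p = ½(8.68)(0.297)² = 0.3828 kg·m².
Added inertia Σmr² = (1.70)(0.220)² + (1.71)(0.140)² = 0.1158 kg·m²; I_f = 0.3828 + 0.1158 = 0.4986 kg·m².
ω_f = I_p ω_i / I_f = (0.3828)(8.59) / 0.4986 = 6.595 rpm.
KE_i = ½(0.3828)(0.8995 rad/s)² = 0.1549 J; KE_f = ½(0.4986)(0.6906)² = 0.1189 J.
Fraction lost = 0.2322.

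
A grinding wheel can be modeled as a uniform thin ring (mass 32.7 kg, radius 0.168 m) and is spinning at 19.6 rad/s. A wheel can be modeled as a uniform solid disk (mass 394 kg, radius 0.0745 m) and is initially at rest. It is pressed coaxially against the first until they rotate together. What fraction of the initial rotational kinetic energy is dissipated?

No external torque acts about the common axis, so total angular momentum is conserved.
Moments of inertia: I_A = (32.7)(0.168)² = 0.9229 kg·m²; I_B = ½(394)(0.0745)² = 1.093 kg·m².
Taking A's sense as positive: L = (0.9229)(19.6) = 18.09 kg·m²·rad/s.
Combined I = 0.9229 + 1.093 = 2.016 kg·m².
ω_f = L / I = 18.09 / 2.016 = 8.971 rad/s.
KE_i = ½ΣIω² = 177.3 J; KE_f = ½(2.016)(8.971)² = 81.14 J.
Fraction dissipated = (KE_i − KE_f)/KE_i = 0.5423.

fraction ≈ 0.542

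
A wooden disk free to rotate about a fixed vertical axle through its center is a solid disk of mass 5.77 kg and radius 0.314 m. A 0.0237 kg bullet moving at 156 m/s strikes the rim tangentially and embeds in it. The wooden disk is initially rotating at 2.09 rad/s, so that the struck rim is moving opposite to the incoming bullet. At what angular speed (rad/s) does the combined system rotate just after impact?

The axle reaction passes through the axle and exerts no torque about it; angular momentum about the axle is conserved through the impact.
I_p = ½(5.77)(0.314)² = 0.2844 kg·m². Taking the sense of the bullet's angular momentum as positive, L_{bullet} = m v R = (0.0237)(156)(0.314) = 1.161 kg·m²/s.
L_i = −I_p ω_p + m v R = −(0.2844)(2.09) + 1.161 = 0.5664 kg·m²/s.
After sticking, I_f = I_p + m R² = 0.2844 + (0.0237)(0.314)² = 0.2868 kg·m².
ω_f = L_i / I_f = 0.5664 / 0.2868 = 1.975 rad/s.

|ω_f| ≈ 1.98 rad/s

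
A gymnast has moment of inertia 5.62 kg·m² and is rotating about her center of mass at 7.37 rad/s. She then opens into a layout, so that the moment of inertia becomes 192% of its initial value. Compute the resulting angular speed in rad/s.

ω₂ ≈ 3.84 rad/s

Angular momentum about the spin axis is conserved since the torque about it is zero.
I₂ = 1.92 × 5.62 = 10.79 kg·m².
ω₂ = I₁ω₁ / I₂ = (5.620)(7.37 rad/s) / (10.79) = 3.839 rad/s.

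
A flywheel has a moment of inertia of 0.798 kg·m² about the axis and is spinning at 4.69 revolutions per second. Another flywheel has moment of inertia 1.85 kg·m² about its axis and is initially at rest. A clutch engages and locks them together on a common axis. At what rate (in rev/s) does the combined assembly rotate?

The coupling torques are internal; angular momentum about the shared axis is conserved.
Taking A's sense as positive: L = (0.7980)(4.69) = 3.743 kg·m²·rev/s.
Combined I = 0.7980 + 1.850 = 2.648 kg·m².
ω_f = L / I = 3.743 / 2.648 = 1.413 rev/s.

|ω_f| ≈ 1.41 rev/s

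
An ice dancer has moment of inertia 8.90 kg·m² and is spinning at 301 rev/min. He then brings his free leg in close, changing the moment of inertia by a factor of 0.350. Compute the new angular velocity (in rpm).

ω₂ ≈ 860 rpm

No external torque acts about the spin axis, so angular momentum is conserved.
I₂ = 0.350 × 8.90 = 3.115 kg·m².
ω₂ = I₁ω₁ / I₂ = (8.900)(301 rpm) / (3.115) = 860.0 rpm.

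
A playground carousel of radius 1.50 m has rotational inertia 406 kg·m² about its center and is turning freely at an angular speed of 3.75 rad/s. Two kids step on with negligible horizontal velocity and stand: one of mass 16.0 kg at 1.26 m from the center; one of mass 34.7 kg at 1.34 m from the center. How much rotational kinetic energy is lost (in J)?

energy lost ≈ 507 J

No external torque acts about the center; L_before = L_after.
Added inertia Σmr² = (16.0)(1.26)² + (34.7)(1.34)² = 87.71 kg·m²; I_f = 406.0 + 87.71 = 493.7 kg·m².
ω_f = I_p ω_i / I_f = (406.0)(3.75) / 493.7 = 3.084 rad/s.
KE_i = ½(406.0)(3.750 rad/s)² = 2855 J; KE_f = ½(493.7)(3.084)² = 2348 J.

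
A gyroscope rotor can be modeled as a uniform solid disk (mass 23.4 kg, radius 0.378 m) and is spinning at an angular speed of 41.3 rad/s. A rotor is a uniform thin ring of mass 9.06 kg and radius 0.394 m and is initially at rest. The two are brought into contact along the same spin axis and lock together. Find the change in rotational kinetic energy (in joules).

ΔKE ≈ -651 J

No external torque acts about the common axis, so total angular momentum is conserved.
Moments of inertia: I_A = ½(23.4)(0.378)² = 1.672 kg·m²; I_B = (9.06)(0.394)² = 1.406 kg·m².
Taking A's sense as positive: L = (1.672)(41.3) = 69.04 kg·m²·rad/s.
Combined I = 1.672 + 1.406 = 3.078 kg·m².
ω_f = L / I = 69.04 / 3.078 = 22.43 rad/s.
KE_i = ½ΣIω² = 1426 J; KE_f = ½(3.078)(22.43)² = 774.3 J.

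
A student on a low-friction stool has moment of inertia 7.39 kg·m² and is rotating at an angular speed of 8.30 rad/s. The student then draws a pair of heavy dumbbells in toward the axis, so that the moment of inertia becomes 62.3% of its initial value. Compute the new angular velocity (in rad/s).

ω₂ ≈ 13.3 rad/s

With no external torque about the axis, L is conserved: I₁ω₁ = I₂ω₂.
I₂ = 0.623 × 7.39 = 4.604 kg·m².
ω₂ = I₁ω₁ / I₂ = (7.390)(8.30 rad/s) / (4.604) = 13.32 rad/s.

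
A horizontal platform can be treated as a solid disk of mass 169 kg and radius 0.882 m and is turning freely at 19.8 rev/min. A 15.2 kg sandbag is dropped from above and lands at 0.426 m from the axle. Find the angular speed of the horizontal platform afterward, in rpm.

ω_f ≈ 19.0 rpm

The added mass arrives with no angular momentum about the axle, and any external torque about the axle is negligible, so the system's angular momentum is conserved.
I_p = ½(169)(0.882)² = 65.73 kg·m².
Added inertia Σmr² = (15.2)(0.426)² = 2.758 kg·m²; I_f = 65.73 + 2.758 = 68.49 kg·m².
ω_f = I_p ω_i / I_f = (65.73)(19.8) / 68.49 = 19.00 rpm.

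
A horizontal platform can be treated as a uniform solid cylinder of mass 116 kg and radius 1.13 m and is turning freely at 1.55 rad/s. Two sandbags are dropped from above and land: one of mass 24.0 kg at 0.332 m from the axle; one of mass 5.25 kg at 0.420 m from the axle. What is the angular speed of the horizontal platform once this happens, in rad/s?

ω_f ≈ 1.48 rad/s

No external torque acts about the axle; L_before = L_after.
I_p = ½(116)(1.13)² = 74.06 kg·m².
Added inertia Σmr² = (24.0)(0.332)² + (5.25)(0.420)² = 3.571 kg·m²; I_f = 74.06 + 3.571 = 77.63 kg·m².
ω_f = I_p ω_i / I_f = (74.06)(1.55) / 77.63 = 1.479 rad/s.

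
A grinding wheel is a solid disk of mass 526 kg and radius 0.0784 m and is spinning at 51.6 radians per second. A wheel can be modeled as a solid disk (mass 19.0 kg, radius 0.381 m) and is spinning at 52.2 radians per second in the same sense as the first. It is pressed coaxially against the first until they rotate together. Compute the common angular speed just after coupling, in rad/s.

No external torque acts about the common axis, so total angular momentum is conserved.
Moments of inertia: I_A = ½(526)(0.0784)² = 1.617 kg·m²; I_B = ½(19.0)(0.381)² = 1.379 kg·m².
Taking A's sense as positive: L = (1.617)(51.6) + (1.379)(52.2) = 155.4 kg·m²·rad/s.
Combined I = 1.617 + 1.379 = 2.996 kg·m².
ω_f = L / I = 155.4 / 2.996 = 51.88 rad/s.

|ω_f| ≈ 51.9 rad/s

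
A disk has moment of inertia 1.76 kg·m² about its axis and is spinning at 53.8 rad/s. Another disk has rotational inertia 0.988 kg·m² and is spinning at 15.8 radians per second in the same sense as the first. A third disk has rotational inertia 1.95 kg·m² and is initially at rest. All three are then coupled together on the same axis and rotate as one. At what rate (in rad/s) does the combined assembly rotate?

The coupling torques are internal; angular momentum about the shared axis is conserved.
Taking A's sense as positive: L = (1.760)(53.8) + (0.9880)(15.8) = 110.3 kg·m²·rad/s.
Combined I = 1.760 + 0.9880 + 1.950 = 4.698 kg·m².
ω_f = L / I = 110.3 / 4.698 = 23.48 rad/s.

|ω_f| ≈ 23.5 rad/s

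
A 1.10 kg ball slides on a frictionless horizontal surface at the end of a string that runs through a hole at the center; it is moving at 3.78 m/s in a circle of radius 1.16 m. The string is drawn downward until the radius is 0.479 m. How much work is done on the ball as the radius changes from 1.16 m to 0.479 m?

The only horizontal force on the mass is along the cord (radial), so it exerts no torque about the hole and angular momentum m v r is conserved.
v₂ = v₁ r₁ / r₂ = (3.78)(1.16) / (0.479) = 9.154 m/s.
W = ΔKE = ½m(v₂² − v₁²) = 38.23 J.

W ≈ 38.2 J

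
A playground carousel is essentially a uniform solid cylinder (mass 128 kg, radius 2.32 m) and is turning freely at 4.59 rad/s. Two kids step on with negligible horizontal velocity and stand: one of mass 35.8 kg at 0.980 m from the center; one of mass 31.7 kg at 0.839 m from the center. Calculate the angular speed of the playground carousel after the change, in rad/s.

ω_f ≈ 3.94 rad/s

No external torque acts about the center; L_before = L_after.
I_p = ½(128)(2.32)² = 344.5 kg·m².
Added inertia Σmr² = (35.8)(0.980)² + (31.7)(0.839)² = 56.70 kg·m²; I_f = 344.5 + 56.70 = 401.2 kg·m².
ω_f = I_p ω_i / I_f = (344.5)(4.59) / 401.2 = 3.941 rad/s.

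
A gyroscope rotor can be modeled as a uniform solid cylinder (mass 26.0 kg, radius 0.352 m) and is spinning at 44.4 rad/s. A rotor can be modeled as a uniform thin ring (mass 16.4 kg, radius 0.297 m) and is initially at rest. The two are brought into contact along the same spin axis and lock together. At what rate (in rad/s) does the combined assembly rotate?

No external torque acts about the common axis, so total angular momentum is conserved.
Moments of inertia: I_A = ½(26.0)(0.352)² = 1.611 kg·m²; I_B = (16.4)(0.297)² = 1.447 kg·m².
Taking A's sense as positive: L = (1.611)(44.4) = 71.52 kg·m²·rad/s.
Combined I = 1.611 + 1.447 = 3.057 kg·m².
ω_f = L / I = 71.52 / 3.057 = 23.39 rad/s.

|ω_f| ≈ 23.4 rad/s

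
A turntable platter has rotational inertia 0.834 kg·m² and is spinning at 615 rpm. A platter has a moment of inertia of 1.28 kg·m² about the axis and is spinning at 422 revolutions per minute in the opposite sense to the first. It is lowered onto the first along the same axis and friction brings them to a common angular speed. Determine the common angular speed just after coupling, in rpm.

The coupling torques are internal; angular momentum about the shared axis is conserved.
Taking A's sense as positive: L = (0.8340)(615) − (1.280)(422) = -27.25 kg·m²·rpm.
Combined I = 0.8340 + 1.280 = 2.114 kg·m².
ω_f = L / I = -27.25 / 2.114 = -12.89 rpm.

|ω_f| ≈ 12.9 rpm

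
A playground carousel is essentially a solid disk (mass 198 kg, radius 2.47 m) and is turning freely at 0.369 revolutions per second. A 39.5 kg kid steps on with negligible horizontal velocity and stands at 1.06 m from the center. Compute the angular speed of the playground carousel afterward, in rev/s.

ω_f ≈ 0.344 rev/s

No external torque acts about the center; L_before = L_after.
I_p = ½(198)(2.47)² = 604.0 kg·m².
Added inertia Σmr² = (39.5)(1.06)² = 44.38 kg·m²; I_f = 604.0 + 44.38 = 648.4 kg·m².
ω_f = I_p ω_i / I_f = (604.0)(0.369) / 648.4 = 0.3437 rev/s.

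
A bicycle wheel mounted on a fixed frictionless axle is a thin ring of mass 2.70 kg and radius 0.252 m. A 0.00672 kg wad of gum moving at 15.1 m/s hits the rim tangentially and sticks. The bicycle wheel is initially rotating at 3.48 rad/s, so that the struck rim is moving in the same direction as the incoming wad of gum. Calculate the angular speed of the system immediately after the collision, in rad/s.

|ω_f| ≈ 3.62 rad/s

The axle reaction passes through the axle and exerts no torque about it; angular momentum about the axle is conserved through the impact.
I_p = (2.70)(0.252)² = 0.1715 kg·m². Taking the sense of the wad of gum's angular momentum as positive, L_{wad} = m v R = (0.00672)(15.1)(0.252) = 0.02557 kg·m²/s.
L_i = +I_p ω_p + m v R = +(0.1715)(3.48) + 0.02557 = 0.6223 kg·m²/s.
After sticking, I_f = I_p + m R² = 0.1715 + (0.00672)(0.252)² = 0.1719 kg·m².
ω_f = L_i / I_f = 0.6223 / 0.1719 = 3.620 rad/s.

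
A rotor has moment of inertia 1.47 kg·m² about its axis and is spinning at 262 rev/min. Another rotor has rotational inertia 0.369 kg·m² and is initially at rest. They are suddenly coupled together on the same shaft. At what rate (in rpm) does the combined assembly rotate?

No external torque acts about the common axis, so total angular momentum is conserved.
Taking A's sense as positive: L = (1.470)(262) = 385.1 kg·m²·rpm.
Combined I = 1.470 + 0.3690 = 1.839 kg·m².
ω_f = L / I = 385.1 / 1.839 = 209.4 rpm.

|ω_f| ≈ 209 rpm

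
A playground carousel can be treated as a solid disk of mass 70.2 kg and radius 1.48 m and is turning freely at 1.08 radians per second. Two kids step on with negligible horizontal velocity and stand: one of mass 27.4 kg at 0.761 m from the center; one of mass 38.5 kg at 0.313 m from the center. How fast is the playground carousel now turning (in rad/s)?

ω_f ≈ 0.860 rad/s

The added mass arrives with no angular momentum about the center, and any external torque about the center is negligible, so the system's angular momentum is conserved.
I_p = ½(70.2)(1.48)² = 76.88 kg·m².
Added inertia Σmr² = (27.4)(0.761)² + (38.5)(0.313)² = 19.64 kg·m²; I_f = 76.88 + 19.64 = 96.52 kg·m².
ω_f = I_p ω_i / I_f = (76.88)(1.08) / 96.52 = 0.8602 rad/s.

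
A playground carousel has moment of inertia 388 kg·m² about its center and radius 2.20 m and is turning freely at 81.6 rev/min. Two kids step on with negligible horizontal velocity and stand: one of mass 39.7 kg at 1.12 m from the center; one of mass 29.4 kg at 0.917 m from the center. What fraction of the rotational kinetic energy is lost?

fraction ≈ 0.161

The added mass arrives with no angular momentum about the center, and any external torque about the center is negligible, so the system's angular momentum is conserved.
Added inertia Σmr² = (39.7)(1.12)² + (29.4)(0.917)² = 74.52 kg·m²; I_f = 388.0 + 74.52 = 462.5 kg·m².
ω_f = I_p ω_i / I_f = (388.0)(81.6) / 462.5 = 68.45 rpm.
KE_i = ½(388.0)(8.545 rad/s)² = 14170 J; KE_f = ½(462.5)(7.168)² = 11880 J.
Fraction lost = 0.1611.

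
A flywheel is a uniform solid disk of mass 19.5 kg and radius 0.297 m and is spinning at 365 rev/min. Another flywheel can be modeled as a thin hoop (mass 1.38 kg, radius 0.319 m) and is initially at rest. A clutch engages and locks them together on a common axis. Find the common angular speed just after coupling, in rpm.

The coupling torques are internal; angular momentum about the shared axis is conserved.
Moments of inertia: I_A = ½(19.5)(0.297)² = 0.8600 kg·m²; I_B = (1.38)(0.319)² = 0.1404 kg·m².
Taking A's sense as positive: L = (0.8600)(365) = 313.9 kg·m²·rpm.
Combined I = 0.8600 + 0.1404 = 1.000 kg·m².
ω_f = L / I = 313.9 / 1.000 = 313.8 rpm.

|ω_f| ≈ 314 rpm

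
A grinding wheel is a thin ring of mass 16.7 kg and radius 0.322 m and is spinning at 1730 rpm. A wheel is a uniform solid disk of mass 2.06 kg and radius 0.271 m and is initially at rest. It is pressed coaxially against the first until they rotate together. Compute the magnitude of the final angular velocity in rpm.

The coupling torques are internal; angular momentum about the shared axis is conserved.
Moments of inertia: I_A = (16.7)(0.322)² = 1.732 kg·m²; I_B = ½(2.06)(0.271)² = 0.07564 kg·m².
Taking A's sense as positive: L = (1.732)(1730) = 2996 kg·m²·rpm.
Combined I = 1.732 + 0.07564 = 1.807 kg·m².
ω_f = L / I = 2996 / 1.807 = 1658 rpm.

|ω_f| ≈ 1660 rpm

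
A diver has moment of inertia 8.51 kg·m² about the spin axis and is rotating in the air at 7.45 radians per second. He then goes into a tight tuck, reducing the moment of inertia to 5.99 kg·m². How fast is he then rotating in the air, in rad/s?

ω₂ ≈ 10.6 rad/s

With no external torque about the axis, L is conserved: I₁ω₁ = I₂ω₂.
ω₂ = I₁ω₁ / I₂ = (8.510)(7.45 rad/s) / (5.990) = 10.58 rad/s.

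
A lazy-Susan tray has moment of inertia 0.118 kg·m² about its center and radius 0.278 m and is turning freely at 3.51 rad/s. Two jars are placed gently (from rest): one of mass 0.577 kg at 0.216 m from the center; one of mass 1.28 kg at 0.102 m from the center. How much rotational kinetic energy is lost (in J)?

energy lost ≈ 0.185 J

The added mass arrives with no angular momentum about the center, and any external torque about the center is negligible, so the system's angular momentum is conserved.
Added inertia Σmr² = (0.577)(0.216)² + (1.28)(0.102)² = 0.04024 kg·m²; I_f = 0.1180 + 0.04024 = 0.1582 kg·m².
ω_f = I_p ω_i / I_f = (0.1180)(3.51) / 0.1582 = 2.617 rad/s.
KE_i = ½(0.1180)(3.510 rad/s)² = 0.7269 J; KE_f = ½(0.1582)(2.617)² = 0.5420 J.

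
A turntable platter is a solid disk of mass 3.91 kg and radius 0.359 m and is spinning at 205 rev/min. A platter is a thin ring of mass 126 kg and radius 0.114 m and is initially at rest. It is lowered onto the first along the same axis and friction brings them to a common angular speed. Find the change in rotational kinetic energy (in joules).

No external torque acts about the common axis, so total angular momentum is conserved.
Moments of inertia: I_A = ½(3.91)(0.359)² = 0.2520 kg·m²; I_B = (126)(0.114)² = 1.637 kg·m².
Taking A's sense as positive: L = (0.2520)(205) = 51.65 kg·m²·rpm.
Combined I = 0.2520 + 1.637 = 1.889 kg·m².
ω_f = L / I = 51.65 / 1.889 = 27.34 rpm.
KE_i = ½ΣIω² = 58.06 J; KE_f = ½(1.889)(2.863)² = 7.742 J.

ΔKE ≈ -50.3 J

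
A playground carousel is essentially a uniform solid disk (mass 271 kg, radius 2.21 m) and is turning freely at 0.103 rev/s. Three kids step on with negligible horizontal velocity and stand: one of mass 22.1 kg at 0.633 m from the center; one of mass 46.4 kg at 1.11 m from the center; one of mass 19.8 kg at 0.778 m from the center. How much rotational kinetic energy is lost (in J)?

No external torque acts about the center; L_before = L_after.
I_p = ½(271)(2.21)² = 661.8 kg·m².
Added inertia Σmr² = (22.1)(0.633)² + (46.4)(1.11)² + (19.8)(0.778)² = 78.01 kg·m²; I_f = 661.8 + 78.01 = 739.8 kg·m².
ω_f = I_p ω_i / I_f = (661.8)(0.103) / 739.8 = 0.09214 rev/s.
KE_i = ½(661.8)(0.6472 rad/s)² = 138.6 J; KE_f = ½(739.8)(0.5789)² = 124.0 J.

energy lost ≈ 14.6 J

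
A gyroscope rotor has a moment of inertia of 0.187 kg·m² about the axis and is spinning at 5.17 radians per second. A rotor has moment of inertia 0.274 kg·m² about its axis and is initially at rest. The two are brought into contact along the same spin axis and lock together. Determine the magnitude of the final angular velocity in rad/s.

The coupling torques are internal; angular momentum about the shared axis is conserved.
Taking A's sense as positive: L = (0.1870)(5.17) = 0.9668 kg·m²·rad/s.
Combined I = 0.1870 + 0.2740 = 0.4610 kg·m².
ω_f = L / I = 0.9668 / 0.4610 = 2.097 rad/s.

|ω_f| ≈ 2.10 rad/s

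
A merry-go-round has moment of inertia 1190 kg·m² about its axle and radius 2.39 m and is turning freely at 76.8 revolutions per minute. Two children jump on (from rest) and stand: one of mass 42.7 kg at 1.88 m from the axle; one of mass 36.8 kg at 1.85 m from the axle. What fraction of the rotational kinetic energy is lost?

fraction ≈ 0.189

The added mass arrives with no angular momentum about the axle, and any external torque about the axle is negligible, so the system's angular momentum is conserved.
Added inertia Σmr² = (42.7)(1.88)² + (36.8)(1.85)² = 276.9 kg·m²; I_f = 1190 + 276.9 = 1467 kg·m².
ω_f = I_p ω_i / I_f = (1190)(76.8) / 1467 = 62.30 rpm.
KE_i = ½(1190)(8.042 rad/s)² = 38490 J; KE_f = ½(1467)(6.524)² = 31220 J.
Fraction lost = 0.1887.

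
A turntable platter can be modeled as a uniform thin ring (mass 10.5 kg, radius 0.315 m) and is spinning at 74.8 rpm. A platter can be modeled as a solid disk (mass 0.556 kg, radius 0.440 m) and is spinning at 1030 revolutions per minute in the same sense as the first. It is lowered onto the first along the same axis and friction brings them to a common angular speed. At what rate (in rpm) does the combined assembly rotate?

|ω_f| ≈ 122 rpm

The coupling torques are internal; angular momentum about the shared axis is conserved.
Moments of inertia: I_A = (10.5)(0.315)² = 1.042 kg·m²; I_B = ½(0.556)(0.440)² = 0.05382 kg·m².
Taking A's sense as positive: L = (1.042)(74.8) + (0.05382)(1030) = 133.4 kg·m²·rpm.
Combined I = 1.042 + 0.05382 = 1.096 kg·m².
ω_f = L / I = 133.4 / 1.096 = 121.7 rpm.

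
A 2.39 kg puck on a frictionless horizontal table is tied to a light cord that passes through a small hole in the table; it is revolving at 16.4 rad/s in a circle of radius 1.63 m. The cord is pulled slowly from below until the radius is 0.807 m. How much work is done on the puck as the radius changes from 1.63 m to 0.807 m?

W ≈ 2630 J

The constraining force is radial, so m r² ω about the center is conserved.
ω₂ = ω₁ (r₁/r₂)² = (16.4)(1.63/0.807)² = 66.91 rad/s.
W = ΔKE = ½m(v₂² − v₁²) = 2630 J.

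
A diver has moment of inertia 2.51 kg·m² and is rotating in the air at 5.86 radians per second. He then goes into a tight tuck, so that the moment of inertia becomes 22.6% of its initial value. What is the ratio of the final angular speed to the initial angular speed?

With no external torque about the axis, L is conserved: I₁ω₁ = I₂ω₂.
I₂ = 0.226 × 2.51 = 0.5673 kg·m².
ω₂/ω₁ = I₁/I₂ = 2.510 / 0.5673 = 4.425.

ω₂/ω₁ ≈ 4.42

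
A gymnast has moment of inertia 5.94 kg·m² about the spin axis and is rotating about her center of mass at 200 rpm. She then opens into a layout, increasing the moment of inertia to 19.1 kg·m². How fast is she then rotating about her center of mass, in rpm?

ω₂ ≈ 62.2 rpm

No external torque acts about the spin axis, so angular momentum is conserved.
ω₂ = I₁ω₁ / I₂ = (5.940)(200 rpm) / (19.10) = 62.20 rpm.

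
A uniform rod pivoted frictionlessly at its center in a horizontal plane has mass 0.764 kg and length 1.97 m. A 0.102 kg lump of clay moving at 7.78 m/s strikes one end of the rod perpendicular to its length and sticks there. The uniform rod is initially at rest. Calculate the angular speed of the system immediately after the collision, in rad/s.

The axle reaction passes through the pivot and exerts no torque about it; angular momentum about the pivot is conserved through the impact.
I_p = (1/12)(0.764)(1.97)² = 0.2471 kg·m². Taking the sense of the lump of clay's angular momentum as positive, L_{lump} = m v R = (0.102)(7.78)(1.97/2) = 0.7817 kg·m²/s.
L_i = 0 + 0.7817 = 0.7817 kg·m²/s.
After sticking, I_f = I_p + m R² = 0.2471 + (0.102)(1.97/2)² = 0.3460 kg·m².
ω_f = L_i / I_f = 0.7817 / 0.3460 = 2.259 rad/s.

|ω_f| ≈ 2.26 rad/s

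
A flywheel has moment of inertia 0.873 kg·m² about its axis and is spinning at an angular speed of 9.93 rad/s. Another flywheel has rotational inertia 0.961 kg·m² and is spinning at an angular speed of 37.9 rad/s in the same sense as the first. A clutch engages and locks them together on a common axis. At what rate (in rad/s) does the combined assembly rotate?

The coupling torques are internal; angular momentum about the shared axis is conserved.
Taking A's sense as positive: L = (0.8730)(9.93) + (0.9610)(37.9) = 45.09 kg·m²·rad/s.
Combined I = 0.8730 + 0.9610 = 1.834 kg·m².
ω_f = L / I = 45.09 / 1.834 = 24.59 rad/s.

|ω_f| ≈ 24.6 rad/s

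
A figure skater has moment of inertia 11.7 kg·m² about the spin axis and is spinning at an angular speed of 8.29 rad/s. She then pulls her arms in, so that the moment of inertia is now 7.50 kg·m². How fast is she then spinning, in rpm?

ω₂ ≈ 123 rpm

No external torque acts about the spin axis, so angular momentum is conserved.
ω₂ = I₁ω₁ / I₂ = (11.70)(8.29 rad/s) / (7.500) = 12.93 rad/s = 123.5 rpm.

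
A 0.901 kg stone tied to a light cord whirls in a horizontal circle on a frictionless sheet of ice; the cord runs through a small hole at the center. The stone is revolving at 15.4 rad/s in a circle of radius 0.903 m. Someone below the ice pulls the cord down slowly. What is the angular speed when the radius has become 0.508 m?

No torque about the axis ⇒ m r₁² ω₁ = m r₂² ω₂.
ω₂ = ω₁ (r₁/r₂)² = (15.4)(0.903/0.508)² = 48.66 rad/s.

ω₂ ≈ 48.7 rad/s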